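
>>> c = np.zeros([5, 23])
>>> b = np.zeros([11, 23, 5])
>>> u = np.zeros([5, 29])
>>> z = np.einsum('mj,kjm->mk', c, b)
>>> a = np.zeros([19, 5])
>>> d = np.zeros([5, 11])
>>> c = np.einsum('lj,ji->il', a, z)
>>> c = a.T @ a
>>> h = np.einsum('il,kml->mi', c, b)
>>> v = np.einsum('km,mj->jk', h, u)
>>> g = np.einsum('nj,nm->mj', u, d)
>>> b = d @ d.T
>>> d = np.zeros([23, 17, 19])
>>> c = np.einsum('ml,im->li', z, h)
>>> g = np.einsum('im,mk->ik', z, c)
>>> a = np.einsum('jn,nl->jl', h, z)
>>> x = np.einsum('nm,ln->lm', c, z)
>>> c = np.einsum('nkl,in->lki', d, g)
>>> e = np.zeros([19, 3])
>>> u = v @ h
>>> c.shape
(19, 17, 5)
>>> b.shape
(5, 5)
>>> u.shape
(29, 5)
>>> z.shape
(5, 11)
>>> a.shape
(23, 11)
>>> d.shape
(23, 17, 19)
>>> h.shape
(23, 5)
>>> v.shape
(29, 23)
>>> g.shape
(5, 23)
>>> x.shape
(5, 23)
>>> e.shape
(19, 3)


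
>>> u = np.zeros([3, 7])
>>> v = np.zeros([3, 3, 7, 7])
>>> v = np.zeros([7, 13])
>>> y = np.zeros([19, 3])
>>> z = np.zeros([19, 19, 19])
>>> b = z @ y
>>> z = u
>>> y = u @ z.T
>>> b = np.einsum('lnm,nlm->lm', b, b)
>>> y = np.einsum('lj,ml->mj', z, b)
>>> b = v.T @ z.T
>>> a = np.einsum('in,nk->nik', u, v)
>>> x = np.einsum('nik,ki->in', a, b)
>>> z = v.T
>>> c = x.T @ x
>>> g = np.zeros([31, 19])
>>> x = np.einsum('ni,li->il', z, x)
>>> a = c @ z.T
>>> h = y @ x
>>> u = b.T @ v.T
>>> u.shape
(3, 7)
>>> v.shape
(7, 13)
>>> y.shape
(19, 7)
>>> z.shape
(13, 7)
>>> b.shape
(13, 3)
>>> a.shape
(7, 13)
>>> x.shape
(7, 3)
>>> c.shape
(7, 7)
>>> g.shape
(31, 19)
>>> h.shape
(19, 3)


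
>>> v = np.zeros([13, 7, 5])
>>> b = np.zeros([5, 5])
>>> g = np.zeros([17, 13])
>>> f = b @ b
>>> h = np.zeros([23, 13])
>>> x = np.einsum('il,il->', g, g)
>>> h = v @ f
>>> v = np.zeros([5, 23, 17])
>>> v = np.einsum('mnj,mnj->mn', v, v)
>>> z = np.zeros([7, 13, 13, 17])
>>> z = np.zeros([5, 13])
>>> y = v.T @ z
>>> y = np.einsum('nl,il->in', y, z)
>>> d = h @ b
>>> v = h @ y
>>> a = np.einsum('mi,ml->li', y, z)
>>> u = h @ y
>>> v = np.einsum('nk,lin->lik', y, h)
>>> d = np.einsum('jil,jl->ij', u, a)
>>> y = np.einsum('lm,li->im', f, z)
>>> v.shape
(13, 7, 23)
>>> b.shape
(5, 5)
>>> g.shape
(17, 13)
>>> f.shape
(5, 5)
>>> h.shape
(13, 7, 5)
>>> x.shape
()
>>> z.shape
(5, 13)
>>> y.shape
(13, 5)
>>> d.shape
(7, 13)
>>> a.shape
(13, 23)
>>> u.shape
(13, 7, 23)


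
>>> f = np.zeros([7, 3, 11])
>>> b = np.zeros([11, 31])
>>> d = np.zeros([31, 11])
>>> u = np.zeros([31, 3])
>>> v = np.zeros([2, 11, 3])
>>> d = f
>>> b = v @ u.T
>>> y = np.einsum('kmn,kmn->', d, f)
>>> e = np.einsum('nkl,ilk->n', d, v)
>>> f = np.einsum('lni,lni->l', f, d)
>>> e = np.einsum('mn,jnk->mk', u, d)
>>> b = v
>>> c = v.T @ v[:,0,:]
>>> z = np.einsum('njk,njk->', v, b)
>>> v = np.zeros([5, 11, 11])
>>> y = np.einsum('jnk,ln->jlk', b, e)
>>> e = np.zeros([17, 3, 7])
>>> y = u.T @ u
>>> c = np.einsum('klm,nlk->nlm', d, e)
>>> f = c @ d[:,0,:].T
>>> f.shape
(17, 3, 7)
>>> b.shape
(2, 11, 3)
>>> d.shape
(7, 3, 11)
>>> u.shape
(31, 3)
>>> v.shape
(5, 11, 11)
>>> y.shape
(3, 3)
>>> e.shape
(17, 3, 7)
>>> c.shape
(17, 3, 11)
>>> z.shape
()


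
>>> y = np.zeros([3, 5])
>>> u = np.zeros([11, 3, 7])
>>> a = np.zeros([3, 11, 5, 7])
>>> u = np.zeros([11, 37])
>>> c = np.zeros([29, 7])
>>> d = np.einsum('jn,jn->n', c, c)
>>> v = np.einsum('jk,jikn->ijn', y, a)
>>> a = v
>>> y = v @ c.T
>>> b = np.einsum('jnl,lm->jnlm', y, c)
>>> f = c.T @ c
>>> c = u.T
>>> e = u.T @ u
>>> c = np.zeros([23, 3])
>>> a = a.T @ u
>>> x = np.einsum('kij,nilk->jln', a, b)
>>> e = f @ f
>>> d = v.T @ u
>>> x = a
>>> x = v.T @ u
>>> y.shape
(11, 3, 29)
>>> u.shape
(11, 37)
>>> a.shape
(7, 3, 37)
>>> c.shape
(23, 3)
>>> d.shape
(7, 3, 37)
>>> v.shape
(11, 3, 7)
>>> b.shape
(11, 3, 29, 7)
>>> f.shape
(7, 7)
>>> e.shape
(7, 7)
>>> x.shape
(7, 3, 37)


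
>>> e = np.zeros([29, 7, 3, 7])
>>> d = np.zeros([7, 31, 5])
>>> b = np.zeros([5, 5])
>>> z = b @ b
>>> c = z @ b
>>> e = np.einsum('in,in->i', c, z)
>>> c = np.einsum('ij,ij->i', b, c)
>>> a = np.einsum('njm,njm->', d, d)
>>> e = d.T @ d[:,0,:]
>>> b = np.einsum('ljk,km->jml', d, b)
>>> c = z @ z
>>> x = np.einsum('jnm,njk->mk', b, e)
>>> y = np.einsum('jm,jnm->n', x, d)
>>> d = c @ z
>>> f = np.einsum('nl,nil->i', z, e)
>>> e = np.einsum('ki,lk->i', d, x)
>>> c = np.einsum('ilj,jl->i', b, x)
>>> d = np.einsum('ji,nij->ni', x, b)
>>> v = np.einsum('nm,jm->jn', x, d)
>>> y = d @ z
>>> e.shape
(5,)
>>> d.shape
(31, 5)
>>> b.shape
(31, 5, 7)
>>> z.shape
(5, 5)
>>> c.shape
(31,)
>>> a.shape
()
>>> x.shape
(7, 5)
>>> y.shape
(31, 5)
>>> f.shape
(31,)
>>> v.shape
(31, 7)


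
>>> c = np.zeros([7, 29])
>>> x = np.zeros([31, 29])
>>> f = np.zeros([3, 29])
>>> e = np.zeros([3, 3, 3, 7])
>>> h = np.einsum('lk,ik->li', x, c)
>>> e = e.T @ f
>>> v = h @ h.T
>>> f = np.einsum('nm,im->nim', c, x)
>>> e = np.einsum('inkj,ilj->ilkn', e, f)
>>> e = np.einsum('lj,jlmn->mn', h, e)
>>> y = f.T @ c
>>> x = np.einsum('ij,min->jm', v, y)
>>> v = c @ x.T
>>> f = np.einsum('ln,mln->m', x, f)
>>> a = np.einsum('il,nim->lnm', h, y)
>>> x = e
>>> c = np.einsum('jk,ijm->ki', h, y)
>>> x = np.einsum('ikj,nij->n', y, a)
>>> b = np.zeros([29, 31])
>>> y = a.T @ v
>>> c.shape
(7, 29)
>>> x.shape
(7,)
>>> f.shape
(7,)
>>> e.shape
(3, 3)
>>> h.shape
(31, 7)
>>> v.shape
(7, 31)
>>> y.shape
(29, 29, 31)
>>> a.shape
(7, 29, 29)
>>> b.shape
(29, 31)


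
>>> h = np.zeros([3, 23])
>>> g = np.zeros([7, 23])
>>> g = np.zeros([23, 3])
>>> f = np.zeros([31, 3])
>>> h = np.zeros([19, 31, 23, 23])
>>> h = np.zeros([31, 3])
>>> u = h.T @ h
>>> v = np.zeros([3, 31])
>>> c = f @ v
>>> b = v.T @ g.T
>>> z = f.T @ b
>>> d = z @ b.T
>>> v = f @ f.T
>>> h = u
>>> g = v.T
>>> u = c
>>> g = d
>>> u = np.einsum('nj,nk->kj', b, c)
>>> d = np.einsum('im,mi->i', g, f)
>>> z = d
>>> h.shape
(3, 3)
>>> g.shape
(3, 31)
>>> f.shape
(31, 3)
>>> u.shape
(31, 23)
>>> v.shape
(31, 31)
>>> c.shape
(31, 31)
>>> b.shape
(31, 23)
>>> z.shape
(3,)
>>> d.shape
(3,)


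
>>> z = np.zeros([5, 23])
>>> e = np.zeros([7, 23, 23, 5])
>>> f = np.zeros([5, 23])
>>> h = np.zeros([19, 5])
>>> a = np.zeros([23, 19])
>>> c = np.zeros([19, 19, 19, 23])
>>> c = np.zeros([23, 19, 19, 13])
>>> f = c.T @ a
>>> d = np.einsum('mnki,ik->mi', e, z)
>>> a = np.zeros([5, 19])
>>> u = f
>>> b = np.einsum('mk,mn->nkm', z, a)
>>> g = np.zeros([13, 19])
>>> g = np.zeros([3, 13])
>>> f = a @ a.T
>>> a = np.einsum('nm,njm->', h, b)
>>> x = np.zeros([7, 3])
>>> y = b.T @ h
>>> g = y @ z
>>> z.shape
(5, 23)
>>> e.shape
(7, 23, 23, 5)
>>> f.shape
(5, 5)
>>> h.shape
(19, 5)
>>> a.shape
()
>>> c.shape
(23, 19, 19, 13)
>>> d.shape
(7, 5)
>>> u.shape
(13, 19, 19, 19)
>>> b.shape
(19, 23, 5)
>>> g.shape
(5, 23, 23)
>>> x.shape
(7, 3)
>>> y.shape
(5, 23, 5)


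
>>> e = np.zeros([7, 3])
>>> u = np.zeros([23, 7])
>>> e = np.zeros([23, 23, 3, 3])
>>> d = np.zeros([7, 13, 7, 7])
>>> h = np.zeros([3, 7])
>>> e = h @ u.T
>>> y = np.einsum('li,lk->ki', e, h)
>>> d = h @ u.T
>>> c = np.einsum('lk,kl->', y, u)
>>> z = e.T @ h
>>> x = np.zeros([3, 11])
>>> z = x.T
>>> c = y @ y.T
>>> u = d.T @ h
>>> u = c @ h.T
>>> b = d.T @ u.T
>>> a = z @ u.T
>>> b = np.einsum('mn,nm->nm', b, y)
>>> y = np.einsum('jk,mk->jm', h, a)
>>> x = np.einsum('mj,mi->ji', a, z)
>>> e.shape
(3, 23)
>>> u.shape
(7, 3)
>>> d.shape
(3, 23)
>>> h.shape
(3, 7)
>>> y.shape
(3, 11)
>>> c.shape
(7, 7)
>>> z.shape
(11, 3)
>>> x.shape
(7, 3)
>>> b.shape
(7, 23)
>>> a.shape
(11, 7)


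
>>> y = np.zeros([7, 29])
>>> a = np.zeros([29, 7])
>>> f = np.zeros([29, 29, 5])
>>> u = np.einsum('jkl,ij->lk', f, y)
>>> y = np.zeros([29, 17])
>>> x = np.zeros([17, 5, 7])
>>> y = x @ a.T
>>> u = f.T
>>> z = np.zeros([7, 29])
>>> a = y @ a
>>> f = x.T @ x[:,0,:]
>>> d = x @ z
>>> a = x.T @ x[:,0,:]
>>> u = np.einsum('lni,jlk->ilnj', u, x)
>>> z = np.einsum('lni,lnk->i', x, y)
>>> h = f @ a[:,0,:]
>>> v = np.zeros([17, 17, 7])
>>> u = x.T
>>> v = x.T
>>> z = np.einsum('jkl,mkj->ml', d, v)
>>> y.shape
(17, 5, 29)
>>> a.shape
(7, 5, 7)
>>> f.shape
(7, 5, 7)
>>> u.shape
(7, 5, 17)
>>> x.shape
(17, 5, 7)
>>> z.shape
(7, 29)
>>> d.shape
(17, 5, 29)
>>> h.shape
(7, 5, 7)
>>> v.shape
(7, 5, 17)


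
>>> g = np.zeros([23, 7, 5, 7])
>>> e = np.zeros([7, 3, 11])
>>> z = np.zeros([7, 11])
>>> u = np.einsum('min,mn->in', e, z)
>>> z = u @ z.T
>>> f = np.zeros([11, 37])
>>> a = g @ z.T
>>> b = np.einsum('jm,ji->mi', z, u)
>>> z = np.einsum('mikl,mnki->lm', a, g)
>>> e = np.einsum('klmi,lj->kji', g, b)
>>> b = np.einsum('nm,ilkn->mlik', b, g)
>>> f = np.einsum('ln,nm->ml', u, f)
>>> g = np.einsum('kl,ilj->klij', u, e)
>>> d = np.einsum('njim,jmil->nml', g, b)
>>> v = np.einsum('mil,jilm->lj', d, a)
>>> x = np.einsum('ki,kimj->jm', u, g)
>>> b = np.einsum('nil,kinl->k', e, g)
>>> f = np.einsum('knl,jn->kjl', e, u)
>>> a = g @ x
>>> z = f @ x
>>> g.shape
(3, 11, 23, 7)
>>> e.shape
(23, 11, 7)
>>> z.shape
(23, 3, 23)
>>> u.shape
(3, 11)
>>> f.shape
(23, 3, 7)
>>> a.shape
(3, 11, 23, 23)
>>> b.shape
(3,)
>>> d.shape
(3, 7, 5)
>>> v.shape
(5, 23)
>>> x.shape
(7, 23)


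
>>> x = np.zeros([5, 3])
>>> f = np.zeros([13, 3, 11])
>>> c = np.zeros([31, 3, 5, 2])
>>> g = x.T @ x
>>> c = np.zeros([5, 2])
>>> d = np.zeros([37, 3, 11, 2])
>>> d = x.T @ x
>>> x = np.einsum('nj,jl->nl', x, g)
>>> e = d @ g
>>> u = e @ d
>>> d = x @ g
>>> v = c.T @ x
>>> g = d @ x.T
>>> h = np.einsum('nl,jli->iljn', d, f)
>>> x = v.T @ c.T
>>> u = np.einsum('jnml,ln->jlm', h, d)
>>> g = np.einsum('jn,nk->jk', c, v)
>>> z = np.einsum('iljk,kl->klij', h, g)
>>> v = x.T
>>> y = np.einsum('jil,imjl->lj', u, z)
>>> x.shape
(3, 5)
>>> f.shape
(13, 3, 11)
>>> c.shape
(5, 2)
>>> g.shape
(5, 3)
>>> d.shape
(5, 3)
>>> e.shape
(3, 3)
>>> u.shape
(11, 5, 13)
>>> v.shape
(5, 3)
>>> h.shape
(11, 3, 13, 5)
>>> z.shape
(5, 3, 11, 13)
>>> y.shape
(13, 11)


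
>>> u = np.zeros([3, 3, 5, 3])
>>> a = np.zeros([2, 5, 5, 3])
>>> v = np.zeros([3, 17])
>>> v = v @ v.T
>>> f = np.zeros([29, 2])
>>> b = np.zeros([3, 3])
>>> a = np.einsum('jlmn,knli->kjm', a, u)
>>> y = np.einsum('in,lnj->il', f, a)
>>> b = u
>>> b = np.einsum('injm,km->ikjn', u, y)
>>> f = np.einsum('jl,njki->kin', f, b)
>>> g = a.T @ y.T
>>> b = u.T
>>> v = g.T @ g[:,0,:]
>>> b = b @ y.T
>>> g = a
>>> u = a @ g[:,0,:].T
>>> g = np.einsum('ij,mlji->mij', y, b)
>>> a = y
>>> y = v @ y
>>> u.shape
(3, 2, 3)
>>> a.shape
(29, 3)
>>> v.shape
(29, 2, 29)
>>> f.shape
(5, 3, 3)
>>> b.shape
(3, 5, 3, 29)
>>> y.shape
(29, 2, 3)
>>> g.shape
(3, 29, 3)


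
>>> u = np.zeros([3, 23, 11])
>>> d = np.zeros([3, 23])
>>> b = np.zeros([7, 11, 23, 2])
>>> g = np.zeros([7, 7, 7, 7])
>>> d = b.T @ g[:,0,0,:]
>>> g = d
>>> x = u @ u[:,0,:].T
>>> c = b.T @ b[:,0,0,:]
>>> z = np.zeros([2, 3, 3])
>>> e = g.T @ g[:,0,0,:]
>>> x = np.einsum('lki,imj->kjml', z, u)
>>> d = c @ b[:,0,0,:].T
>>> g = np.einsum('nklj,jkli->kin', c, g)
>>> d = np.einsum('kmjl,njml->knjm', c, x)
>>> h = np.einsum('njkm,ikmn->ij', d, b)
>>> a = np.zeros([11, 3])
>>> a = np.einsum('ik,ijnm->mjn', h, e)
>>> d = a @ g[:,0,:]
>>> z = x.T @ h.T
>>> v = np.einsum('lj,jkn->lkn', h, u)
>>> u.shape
(3, 23, 11)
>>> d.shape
(7, 11, 2)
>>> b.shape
(7, 11, 23, 2)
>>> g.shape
(23, 7, 2)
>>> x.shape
(3, 11, 23, 2)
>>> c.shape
(2, 23, 11, 2)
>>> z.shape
(2, 23, 11, 7)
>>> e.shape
(7, 11, 23, 7)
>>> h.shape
(7, 3)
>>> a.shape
(7, 11, 23)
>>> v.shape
(7, 23, 11)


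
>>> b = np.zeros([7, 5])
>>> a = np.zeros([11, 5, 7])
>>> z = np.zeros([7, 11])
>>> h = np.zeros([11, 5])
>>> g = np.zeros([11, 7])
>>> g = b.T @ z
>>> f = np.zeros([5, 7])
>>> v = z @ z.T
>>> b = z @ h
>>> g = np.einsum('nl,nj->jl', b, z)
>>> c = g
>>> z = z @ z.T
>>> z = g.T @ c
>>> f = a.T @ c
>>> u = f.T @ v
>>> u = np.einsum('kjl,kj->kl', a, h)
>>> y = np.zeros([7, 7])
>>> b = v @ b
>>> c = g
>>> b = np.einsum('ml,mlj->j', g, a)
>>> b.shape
(7,)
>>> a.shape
(11, 5, 7)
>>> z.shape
(5, 5)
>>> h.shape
(11, 5)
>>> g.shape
(11, 5)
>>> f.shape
(7, 5, 5)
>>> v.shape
(7, 7)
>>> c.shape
(11, 5)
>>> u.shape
(11, 7)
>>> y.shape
(7, 7)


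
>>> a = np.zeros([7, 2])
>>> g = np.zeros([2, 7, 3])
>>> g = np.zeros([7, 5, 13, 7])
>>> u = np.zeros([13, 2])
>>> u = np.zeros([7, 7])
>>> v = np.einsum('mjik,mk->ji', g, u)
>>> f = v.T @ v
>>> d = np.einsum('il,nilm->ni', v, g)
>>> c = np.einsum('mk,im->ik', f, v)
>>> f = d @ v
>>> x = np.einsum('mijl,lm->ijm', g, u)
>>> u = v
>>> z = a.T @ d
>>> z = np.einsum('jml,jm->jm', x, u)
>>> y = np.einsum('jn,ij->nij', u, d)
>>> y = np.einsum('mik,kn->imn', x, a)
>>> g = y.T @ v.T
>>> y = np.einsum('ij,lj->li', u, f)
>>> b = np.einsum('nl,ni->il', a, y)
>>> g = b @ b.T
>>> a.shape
(7, 2)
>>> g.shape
(5, 5)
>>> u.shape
(5, 13)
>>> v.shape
(5, 13)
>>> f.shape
(7, 13)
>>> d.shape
(7, 5)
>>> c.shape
(5, 13)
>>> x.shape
(5, 13, 7)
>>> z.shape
(5, 13)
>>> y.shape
(7, 5)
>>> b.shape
(5, 2)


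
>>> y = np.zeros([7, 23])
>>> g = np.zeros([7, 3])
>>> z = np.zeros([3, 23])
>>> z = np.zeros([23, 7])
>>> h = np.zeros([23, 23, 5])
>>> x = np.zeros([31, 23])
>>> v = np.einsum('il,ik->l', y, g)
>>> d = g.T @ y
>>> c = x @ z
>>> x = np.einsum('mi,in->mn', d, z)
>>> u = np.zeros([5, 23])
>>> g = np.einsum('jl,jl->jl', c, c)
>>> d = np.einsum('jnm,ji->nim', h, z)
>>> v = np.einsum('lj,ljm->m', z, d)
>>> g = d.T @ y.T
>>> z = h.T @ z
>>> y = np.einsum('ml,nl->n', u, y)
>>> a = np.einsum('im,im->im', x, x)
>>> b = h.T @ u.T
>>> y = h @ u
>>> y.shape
(23, 23, 23)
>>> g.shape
(5, 7, 7)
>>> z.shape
(5, 23, 7)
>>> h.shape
(23, 23, 5)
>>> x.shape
(3, 7)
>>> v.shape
(5,)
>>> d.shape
(23, 7, 5)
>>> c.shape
(31, 7)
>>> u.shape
(5, 23)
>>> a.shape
(3, 7)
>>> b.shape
(5, 23, 5)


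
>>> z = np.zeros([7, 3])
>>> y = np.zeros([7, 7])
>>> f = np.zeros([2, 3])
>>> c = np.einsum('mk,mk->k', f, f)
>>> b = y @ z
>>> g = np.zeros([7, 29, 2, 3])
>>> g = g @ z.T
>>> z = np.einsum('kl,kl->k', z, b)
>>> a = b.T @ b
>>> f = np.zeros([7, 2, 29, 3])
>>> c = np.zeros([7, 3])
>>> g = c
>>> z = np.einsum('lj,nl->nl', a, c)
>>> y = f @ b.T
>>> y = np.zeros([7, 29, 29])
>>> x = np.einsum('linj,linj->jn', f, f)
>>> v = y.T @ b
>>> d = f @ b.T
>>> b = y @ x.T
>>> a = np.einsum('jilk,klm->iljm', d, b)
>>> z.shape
(7, 3)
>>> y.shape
(7, 29, 29)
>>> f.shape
(7, 2, 29, 3)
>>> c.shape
(7, 3)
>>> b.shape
(7, 29, 3)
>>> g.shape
(7, 3)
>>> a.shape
(2, 29, 7, 3)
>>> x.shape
(3, 29)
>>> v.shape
(29, 29, 3)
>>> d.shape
(7, 2, 29, 7)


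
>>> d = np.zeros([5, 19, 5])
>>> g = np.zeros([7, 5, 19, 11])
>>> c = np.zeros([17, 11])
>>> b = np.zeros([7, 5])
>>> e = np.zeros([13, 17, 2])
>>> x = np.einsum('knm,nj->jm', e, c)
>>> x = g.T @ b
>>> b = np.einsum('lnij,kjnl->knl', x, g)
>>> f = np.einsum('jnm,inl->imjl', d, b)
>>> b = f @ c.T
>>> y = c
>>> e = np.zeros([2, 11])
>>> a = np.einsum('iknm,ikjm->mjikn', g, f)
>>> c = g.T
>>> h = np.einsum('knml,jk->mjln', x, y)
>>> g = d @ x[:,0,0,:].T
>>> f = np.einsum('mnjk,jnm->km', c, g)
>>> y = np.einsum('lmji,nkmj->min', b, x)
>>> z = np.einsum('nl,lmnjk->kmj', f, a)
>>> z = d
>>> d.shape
(5, 19, 5)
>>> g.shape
(5, 19, 11)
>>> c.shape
(11, 19, 5, 7)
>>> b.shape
(7, 5, 5, 17)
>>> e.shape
(2, 11)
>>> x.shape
(11, 19, 5, 5)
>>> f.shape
(7, 11)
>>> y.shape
(5, 17, 11)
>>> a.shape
(11, 5, 7, 5, 19)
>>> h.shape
(5, 17, 5, 19)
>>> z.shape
(5, 19, 5)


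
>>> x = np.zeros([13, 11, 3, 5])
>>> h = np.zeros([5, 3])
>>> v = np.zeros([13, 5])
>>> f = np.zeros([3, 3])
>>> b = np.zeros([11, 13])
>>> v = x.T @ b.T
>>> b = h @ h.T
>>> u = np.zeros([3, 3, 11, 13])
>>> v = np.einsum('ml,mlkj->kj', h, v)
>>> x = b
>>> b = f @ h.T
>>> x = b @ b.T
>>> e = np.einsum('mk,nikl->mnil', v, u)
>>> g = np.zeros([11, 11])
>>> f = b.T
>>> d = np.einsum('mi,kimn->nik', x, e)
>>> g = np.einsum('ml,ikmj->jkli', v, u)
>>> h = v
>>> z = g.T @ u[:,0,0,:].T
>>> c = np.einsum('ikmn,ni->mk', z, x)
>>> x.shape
(3, 3)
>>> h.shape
(11, 11)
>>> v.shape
(11, 11)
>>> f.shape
(5, 3)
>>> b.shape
(3, 5)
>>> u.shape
(3, 3, 11, 13)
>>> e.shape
(11, 3, 3, 13)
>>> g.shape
(13, 3, 11, 3)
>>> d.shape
(13, 3, 11)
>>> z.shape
(3, 11, 3, 3)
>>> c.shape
(3, 11)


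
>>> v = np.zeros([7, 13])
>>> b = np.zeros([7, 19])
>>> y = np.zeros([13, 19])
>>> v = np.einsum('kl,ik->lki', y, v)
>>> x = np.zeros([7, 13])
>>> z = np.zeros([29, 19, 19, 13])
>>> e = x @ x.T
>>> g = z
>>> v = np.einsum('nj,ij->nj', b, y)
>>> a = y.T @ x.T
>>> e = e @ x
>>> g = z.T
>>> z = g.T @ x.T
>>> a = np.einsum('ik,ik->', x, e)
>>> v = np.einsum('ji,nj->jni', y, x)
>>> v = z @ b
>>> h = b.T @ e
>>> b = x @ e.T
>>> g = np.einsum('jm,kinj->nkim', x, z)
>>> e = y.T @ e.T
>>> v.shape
(29, 19, 19, 19)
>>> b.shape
(7, 7)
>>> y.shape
(13, 19)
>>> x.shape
(7, 13)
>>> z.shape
(29, 19, 19, 7)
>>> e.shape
(19, 7)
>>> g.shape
(19, 29, 19, 13)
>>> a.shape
()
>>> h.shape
(19, 13)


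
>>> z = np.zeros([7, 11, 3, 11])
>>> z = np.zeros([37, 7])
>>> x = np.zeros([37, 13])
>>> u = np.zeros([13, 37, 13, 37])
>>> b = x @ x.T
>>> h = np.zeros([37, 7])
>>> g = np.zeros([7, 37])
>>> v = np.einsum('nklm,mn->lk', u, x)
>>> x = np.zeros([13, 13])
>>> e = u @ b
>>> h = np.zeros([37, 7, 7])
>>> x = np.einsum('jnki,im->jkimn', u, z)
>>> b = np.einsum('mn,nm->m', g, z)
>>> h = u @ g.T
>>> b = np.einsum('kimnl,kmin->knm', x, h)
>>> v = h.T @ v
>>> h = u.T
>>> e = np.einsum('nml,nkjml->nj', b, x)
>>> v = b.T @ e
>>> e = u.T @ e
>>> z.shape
(37, 7)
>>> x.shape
(13, 13, 37, 7, 37)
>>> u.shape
(13, 37, 13, 37)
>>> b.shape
(13, 7, 37)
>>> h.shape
(37, 13, 37, 13)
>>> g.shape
(7, 37)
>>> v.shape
(37, 7, 37)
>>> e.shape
(37, 13, 37, 37)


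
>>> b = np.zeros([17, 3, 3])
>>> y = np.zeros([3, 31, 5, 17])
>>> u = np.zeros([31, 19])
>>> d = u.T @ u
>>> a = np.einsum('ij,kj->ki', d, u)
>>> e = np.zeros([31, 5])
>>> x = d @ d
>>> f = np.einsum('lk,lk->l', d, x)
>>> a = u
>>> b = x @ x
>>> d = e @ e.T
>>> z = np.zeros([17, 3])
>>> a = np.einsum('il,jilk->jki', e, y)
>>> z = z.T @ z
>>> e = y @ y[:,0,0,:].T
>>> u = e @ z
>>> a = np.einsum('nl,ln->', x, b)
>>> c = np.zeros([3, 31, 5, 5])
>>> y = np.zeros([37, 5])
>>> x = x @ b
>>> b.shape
(19, 19)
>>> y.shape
(37, 5)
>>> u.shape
(3, 31, 5, 3)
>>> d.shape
(31, 31)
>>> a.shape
()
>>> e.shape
(3, 31, 5, 3)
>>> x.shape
(19, 19)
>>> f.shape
(19,)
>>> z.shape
(3, 3)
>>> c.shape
(3, 31, 5, 5)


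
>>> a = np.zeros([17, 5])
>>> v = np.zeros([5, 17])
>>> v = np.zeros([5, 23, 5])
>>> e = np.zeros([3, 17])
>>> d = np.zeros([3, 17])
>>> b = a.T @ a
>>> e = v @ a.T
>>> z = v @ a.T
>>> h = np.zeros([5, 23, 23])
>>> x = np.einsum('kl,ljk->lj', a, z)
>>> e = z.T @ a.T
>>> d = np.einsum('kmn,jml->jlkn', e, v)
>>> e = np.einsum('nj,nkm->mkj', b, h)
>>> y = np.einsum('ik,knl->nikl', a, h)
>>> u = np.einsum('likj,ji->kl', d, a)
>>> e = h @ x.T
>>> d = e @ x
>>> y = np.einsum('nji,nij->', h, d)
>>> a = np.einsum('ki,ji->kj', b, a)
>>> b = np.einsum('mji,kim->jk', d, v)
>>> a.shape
(5, 17)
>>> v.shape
(5, 23, 5)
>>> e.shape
(5, 23, 5)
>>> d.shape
(5, 23, 23)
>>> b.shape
(23, 5)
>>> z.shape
(5, 23, 17)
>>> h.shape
(5, 23, 23)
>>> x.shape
(5, 23)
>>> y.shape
()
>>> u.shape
(17, 5)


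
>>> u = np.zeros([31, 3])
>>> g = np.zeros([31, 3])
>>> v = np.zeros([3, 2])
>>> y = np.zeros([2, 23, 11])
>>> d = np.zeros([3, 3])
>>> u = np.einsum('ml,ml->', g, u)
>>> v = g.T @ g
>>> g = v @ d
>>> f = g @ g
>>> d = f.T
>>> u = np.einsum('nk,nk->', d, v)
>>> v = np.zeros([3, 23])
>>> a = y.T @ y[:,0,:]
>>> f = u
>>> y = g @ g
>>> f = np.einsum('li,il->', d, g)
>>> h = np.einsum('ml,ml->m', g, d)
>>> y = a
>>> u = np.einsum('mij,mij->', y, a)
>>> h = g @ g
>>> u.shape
()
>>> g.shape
(3, 3)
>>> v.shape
(3, 23)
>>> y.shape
(11, 23, 11)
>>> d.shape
(3, 3)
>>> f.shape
()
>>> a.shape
(11, 23, 11)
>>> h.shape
(3, 3)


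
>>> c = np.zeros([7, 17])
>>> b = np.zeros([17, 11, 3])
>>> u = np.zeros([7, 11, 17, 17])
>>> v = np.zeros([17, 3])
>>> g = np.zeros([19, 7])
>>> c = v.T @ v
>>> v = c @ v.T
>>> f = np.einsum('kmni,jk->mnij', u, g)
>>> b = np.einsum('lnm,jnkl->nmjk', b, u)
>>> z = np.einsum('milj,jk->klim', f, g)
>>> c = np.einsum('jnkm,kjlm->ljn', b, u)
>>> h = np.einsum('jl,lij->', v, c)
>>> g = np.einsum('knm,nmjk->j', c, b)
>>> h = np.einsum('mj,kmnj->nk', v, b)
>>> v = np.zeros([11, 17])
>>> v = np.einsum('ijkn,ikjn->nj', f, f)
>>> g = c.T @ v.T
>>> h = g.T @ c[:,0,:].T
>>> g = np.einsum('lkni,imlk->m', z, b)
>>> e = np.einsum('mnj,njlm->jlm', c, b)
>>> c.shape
(17, 11, 3)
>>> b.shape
(11, 3, 7, 17)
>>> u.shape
(7, 11, 17, 17)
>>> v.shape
(19, 17)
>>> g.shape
(3,)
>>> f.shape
(11, 17, 17, 19)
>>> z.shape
(7, 17, 17, 11)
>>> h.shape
(19, 11, 17)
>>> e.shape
(3, 7, 17)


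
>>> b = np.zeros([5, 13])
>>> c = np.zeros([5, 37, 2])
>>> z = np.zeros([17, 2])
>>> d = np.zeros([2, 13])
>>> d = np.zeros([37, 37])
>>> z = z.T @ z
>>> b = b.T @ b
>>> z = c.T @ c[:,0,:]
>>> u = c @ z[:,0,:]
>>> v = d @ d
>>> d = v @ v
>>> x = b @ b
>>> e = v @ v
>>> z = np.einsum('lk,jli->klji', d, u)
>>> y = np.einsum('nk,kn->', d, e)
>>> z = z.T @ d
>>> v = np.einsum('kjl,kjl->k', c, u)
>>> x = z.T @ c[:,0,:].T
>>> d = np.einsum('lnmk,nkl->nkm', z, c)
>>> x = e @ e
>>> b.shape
(13, 13)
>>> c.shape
(5, 37, 2)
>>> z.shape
(2, 5, 37, 37)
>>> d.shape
(5, 37, 37)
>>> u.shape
(5, 37, 2)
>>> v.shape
(5,)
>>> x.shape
(37, 37)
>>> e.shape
(37, 37)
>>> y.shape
()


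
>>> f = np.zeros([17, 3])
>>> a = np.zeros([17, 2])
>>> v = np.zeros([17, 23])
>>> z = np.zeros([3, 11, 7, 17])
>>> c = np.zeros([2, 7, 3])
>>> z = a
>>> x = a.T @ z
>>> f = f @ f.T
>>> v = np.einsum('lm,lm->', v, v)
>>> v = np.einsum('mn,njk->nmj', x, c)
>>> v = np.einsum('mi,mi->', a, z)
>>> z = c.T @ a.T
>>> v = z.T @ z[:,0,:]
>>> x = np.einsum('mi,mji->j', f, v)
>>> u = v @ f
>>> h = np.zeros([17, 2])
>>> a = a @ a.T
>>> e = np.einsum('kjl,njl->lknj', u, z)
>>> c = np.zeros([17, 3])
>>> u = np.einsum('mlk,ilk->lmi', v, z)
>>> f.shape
(17, 17)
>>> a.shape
(17, 17)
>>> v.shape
(17, 7, 17)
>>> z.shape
(3, 7, 17)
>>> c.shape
(17, 3)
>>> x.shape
(7,)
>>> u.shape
(7, 17, 3)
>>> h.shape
(17, 2)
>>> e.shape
(17, 17, 3, 7)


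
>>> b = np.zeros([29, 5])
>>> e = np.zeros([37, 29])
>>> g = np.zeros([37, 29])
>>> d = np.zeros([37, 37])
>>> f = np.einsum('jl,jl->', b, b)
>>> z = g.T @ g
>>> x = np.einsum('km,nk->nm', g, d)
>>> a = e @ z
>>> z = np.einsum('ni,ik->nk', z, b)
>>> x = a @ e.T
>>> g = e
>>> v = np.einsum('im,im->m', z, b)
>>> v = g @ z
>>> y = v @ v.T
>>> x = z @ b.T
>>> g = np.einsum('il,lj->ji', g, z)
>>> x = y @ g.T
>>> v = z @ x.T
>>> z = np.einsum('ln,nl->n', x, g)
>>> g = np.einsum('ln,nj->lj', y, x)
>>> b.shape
(29, 5)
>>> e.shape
(37, 29)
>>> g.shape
(37, 5)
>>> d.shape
(37, 37)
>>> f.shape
()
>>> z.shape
(5,)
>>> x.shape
(37, 5)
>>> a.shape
(37, 29)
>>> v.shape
(29, 37)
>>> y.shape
(37, 37)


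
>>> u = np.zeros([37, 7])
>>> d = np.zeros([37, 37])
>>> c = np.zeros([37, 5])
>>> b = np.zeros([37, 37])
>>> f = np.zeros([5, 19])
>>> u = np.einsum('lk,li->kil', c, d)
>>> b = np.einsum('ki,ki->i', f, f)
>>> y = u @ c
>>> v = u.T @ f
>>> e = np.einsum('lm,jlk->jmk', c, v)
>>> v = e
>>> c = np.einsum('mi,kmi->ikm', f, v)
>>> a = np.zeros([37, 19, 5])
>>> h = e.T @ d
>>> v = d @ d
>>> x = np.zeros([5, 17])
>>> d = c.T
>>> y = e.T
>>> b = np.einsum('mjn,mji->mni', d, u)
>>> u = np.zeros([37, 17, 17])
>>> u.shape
(37, 17, 17)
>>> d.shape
(5, 37, 19)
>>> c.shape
(19, 37, 5)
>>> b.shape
(5, 19, 37)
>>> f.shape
(5, 19)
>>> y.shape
(19, 5, 37)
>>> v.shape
(37, 37)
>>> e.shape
(37, 5, 19)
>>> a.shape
(37, 19, 5)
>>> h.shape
(19, 5, 37)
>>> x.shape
(5, 17)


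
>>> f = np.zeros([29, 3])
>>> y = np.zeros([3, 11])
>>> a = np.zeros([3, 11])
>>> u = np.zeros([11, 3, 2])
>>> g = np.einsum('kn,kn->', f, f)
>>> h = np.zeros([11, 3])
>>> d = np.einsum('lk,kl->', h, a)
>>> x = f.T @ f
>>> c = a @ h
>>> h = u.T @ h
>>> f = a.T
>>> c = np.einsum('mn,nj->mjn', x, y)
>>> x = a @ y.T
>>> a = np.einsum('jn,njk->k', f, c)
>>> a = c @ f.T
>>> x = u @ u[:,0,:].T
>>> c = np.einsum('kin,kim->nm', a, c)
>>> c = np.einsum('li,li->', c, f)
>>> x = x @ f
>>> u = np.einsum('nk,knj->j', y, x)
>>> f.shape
(11, 3)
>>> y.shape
(3, 11)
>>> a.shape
(3, 11, 11)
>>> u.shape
(3,)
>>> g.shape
()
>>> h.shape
(2, 3, 3)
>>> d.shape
()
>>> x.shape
(11, 3, 3)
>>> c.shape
()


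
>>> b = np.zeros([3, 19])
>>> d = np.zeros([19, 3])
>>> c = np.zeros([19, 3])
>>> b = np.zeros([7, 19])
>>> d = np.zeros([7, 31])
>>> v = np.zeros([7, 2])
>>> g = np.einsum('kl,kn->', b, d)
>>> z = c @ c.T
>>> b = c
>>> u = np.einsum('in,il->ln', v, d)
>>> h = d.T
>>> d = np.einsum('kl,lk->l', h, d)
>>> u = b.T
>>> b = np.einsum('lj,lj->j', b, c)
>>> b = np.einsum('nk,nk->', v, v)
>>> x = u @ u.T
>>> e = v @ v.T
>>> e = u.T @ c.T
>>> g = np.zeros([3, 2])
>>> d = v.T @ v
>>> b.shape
()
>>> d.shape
(2, 2)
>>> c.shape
(19, 3)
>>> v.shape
(7, 2)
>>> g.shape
(3, 2)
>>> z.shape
(19, 19)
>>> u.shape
(3, 19)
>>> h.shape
(31, 7)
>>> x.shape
(3, 3)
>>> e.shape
(19, 19)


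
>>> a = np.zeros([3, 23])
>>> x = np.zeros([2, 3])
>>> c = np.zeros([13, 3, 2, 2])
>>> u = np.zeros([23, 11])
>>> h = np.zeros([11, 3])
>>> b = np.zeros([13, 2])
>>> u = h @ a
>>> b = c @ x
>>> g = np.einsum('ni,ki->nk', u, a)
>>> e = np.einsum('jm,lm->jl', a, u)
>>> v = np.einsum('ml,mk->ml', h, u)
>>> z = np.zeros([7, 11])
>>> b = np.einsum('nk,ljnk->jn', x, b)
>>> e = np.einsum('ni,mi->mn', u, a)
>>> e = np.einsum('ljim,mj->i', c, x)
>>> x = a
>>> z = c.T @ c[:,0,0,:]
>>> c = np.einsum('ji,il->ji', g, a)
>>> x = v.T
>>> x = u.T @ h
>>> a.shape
(3, 23)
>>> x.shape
(23, 3)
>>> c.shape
(11, 3)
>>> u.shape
(11, 23)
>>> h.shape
(11, 3)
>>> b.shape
(3, 2)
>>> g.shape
(11, 3)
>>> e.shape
(2,)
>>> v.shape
(11, 3)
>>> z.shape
(2, 2, 3, 2)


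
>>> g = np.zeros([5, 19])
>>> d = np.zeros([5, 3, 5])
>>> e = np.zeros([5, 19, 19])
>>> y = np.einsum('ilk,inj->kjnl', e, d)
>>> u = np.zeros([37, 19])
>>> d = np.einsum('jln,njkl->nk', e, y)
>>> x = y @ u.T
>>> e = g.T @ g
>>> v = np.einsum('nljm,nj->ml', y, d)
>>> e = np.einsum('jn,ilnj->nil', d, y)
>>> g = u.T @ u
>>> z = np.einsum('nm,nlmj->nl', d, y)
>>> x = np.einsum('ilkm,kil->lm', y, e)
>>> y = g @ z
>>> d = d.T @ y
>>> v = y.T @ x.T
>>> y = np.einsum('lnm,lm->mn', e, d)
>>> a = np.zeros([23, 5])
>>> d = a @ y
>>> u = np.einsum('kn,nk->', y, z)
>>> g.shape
(19, 19)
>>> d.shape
(23, 19)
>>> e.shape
(3, 19, 5)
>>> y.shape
(5, 19)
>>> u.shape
()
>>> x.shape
(5, 19)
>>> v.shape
(5, 5)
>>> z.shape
(19, 5)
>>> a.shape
(23, 5)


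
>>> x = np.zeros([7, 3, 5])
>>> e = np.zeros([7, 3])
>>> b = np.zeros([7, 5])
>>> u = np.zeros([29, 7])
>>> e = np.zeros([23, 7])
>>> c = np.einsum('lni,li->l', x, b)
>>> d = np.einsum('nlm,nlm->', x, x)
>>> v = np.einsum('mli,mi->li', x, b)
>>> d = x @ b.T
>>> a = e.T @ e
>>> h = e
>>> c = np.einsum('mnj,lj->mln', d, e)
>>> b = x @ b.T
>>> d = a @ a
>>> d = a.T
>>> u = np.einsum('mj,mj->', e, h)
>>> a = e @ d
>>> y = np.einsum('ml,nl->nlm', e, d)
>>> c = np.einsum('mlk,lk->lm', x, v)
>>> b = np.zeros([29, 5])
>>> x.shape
(7, 3, 5)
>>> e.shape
(23, 7)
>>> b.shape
(29, 5)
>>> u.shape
()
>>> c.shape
(3, 7)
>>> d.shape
(7, 7)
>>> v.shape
(3, 5)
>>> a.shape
(23, 7)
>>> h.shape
(23, 7)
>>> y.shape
(7, 7, 23)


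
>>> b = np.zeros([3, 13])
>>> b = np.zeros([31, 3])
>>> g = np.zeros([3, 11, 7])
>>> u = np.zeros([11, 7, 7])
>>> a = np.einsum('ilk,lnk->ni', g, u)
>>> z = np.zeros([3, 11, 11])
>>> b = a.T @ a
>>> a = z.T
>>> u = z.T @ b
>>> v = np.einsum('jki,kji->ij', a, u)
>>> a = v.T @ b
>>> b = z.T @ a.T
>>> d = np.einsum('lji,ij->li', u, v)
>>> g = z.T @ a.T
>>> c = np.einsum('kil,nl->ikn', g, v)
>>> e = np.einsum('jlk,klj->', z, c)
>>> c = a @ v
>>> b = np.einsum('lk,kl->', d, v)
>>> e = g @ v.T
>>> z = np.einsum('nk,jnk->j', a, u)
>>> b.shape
()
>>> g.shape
(11, 11, 11)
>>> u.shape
(11, 11, 3)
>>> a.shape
(11, 3)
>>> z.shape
(11,)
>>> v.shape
(3, 11)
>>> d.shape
(11, 3)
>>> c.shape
(11, 11)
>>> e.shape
(11, 11, 3)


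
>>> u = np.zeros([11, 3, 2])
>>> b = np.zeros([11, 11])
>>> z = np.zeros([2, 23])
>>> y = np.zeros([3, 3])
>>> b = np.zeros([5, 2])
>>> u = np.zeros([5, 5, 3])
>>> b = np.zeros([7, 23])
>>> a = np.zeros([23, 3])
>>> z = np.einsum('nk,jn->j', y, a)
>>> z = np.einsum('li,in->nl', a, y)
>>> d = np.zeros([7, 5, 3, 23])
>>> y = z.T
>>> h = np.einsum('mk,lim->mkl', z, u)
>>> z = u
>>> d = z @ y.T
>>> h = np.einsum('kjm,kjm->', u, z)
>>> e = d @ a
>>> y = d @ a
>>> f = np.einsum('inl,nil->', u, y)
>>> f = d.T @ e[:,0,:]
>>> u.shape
(5, 5, 3)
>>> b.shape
(7, 23)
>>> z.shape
(5, 5, 3)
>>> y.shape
(5, 5, 3)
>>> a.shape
(23, 3)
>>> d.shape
(5, 5, 23)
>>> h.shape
()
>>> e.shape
(5, 5, 3)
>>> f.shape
(23, 5, 3)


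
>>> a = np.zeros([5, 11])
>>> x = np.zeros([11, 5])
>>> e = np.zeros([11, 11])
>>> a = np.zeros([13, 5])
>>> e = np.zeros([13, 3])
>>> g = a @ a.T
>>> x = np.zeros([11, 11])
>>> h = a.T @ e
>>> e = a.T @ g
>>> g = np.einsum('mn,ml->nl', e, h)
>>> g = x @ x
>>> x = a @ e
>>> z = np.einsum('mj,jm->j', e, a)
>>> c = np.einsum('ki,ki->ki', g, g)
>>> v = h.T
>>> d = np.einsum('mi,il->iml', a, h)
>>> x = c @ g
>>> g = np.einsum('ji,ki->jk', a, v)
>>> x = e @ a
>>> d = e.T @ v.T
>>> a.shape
(13, 5)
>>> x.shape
(5, 5)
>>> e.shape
(5, 13)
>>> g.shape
(13, 3)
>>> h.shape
(5, 3)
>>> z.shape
(13,)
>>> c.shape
(11, 11)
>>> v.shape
(3, 5)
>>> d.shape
(13, 3)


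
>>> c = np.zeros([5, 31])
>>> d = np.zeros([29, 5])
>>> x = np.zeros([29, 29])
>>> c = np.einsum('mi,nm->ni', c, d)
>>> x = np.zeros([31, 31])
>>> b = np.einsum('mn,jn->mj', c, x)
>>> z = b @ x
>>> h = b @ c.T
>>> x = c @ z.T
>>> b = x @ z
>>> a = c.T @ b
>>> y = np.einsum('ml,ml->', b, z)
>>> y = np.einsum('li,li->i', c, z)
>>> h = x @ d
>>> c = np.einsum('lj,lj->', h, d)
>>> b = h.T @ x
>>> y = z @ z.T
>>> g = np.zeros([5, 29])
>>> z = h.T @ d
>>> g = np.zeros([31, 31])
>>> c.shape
()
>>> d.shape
(29, 5)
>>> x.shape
(29, 29)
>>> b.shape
(5, 29)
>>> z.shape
(5, 5)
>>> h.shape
(29, 5)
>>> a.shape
(31, 31)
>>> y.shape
(29, 29)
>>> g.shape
(31, 31)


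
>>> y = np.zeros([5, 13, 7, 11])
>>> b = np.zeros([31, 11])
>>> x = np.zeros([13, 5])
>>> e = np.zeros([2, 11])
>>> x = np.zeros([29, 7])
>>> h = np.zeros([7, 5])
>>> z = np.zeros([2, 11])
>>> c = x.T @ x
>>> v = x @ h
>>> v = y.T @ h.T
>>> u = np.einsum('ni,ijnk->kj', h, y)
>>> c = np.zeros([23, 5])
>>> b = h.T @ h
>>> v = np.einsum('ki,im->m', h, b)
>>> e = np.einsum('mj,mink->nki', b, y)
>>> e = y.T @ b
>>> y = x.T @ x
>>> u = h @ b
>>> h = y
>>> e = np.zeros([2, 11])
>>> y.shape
(7, 7)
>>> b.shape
(5, 5)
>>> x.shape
(29, 7)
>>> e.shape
(2, 11)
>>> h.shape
(7, 7)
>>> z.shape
(2, 11)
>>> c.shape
(23, 5)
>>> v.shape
(5,)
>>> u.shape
(7, 5)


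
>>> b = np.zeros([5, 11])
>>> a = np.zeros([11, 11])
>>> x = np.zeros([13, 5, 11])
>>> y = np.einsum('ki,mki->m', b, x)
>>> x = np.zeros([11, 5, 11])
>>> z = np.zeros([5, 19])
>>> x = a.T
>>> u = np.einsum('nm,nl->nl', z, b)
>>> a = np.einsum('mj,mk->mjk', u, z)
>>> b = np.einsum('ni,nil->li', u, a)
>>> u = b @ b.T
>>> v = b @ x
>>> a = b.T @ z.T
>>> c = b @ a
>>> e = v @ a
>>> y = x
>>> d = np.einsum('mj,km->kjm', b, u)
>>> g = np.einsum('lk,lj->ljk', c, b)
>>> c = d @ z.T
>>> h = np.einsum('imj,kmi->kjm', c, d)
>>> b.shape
(19, 11)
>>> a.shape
(11, 5)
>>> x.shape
(11, 11)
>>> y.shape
(11, 11)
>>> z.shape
(5, 19)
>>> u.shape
(19, 19)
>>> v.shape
(19, 11)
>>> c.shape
(19, 11, 5)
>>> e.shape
(19, 5)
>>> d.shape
(19, 11, 19)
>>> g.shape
(19, 11, 5)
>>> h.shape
(19, 5, 11)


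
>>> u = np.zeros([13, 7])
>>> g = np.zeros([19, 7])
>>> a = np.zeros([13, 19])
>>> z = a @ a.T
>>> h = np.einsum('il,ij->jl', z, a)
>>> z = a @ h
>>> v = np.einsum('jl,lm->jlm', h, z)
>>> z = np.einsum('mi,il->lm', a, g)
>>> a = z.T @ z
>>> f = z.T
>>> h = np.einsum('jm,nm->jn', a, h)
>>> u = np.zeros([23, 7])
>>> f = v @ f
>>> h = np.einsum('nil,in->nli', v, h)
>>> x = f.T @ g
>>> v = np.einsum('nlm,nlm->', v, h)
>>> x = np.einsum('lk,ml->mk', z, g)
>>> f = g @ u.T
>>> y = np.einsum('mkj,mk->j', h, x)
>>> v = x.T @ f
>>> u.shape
(23, 7)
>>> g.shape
(19, 7)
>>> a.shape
(13, 13)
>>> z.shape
(7, 13)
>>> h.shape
(19, 13, 13)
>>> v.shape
(13, 23)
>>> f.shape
(19, 23)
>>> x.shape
(19, 13)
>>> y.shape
(13,)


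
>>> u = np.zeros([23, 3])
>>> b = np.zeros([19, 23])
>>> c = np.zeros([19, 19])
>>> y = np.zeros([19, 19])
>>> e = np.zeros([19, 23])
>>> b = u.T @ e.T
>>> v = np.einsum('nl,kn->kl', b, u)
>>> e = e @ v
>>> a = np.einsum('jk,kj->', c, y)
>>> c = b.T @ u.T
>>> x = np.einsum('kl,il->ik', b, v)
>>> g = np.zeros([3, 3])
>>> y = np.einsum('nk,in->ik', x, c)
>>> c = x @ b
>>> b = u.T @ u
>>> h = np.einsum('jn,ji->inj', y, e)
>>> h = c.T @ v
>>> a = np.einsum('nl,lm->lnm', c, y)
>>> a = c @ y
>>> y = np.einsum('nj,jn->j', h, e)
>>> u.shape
(23, 3)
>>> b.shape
(3, 3)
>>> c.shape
(23, 19)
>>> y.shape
(19,)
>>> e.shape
(19, 19)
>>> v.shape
(23, 19)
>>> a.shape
(23, 3)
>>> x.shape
(23, 3)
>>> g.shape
(3, 3)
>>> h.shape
(19, 19)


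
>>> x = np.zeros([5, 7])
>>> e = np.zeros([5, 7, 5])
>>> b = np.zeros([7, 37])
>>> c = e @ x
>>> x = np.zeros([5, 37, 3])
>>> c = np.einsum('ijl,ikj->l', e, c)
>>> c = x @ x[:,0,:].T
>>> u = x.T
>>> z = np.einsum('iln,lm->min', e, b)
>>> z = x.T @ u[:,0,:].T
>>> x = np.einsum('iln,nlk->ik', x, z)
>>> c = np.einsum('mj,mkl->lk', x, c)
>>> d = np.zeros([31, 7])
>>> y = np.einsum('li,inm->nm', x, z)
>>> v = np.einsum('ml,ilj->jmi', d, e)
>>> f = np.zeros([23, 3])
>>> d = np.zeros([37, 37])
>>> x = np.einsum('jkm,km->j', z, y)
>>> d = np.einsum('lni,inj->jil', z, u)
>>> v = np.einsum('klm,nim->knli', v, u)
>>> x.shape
(3,)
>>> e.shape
(5, 7, 5)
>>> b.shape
(7, 37)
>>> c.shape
(5, 37)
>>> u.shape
(3, 37, 5)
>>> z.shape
(3, 37, 3)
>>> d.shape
(5, 3, 3)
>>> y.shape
(37, 3)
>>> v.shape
(5, 3, 31, 37)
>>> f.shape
(23, 3)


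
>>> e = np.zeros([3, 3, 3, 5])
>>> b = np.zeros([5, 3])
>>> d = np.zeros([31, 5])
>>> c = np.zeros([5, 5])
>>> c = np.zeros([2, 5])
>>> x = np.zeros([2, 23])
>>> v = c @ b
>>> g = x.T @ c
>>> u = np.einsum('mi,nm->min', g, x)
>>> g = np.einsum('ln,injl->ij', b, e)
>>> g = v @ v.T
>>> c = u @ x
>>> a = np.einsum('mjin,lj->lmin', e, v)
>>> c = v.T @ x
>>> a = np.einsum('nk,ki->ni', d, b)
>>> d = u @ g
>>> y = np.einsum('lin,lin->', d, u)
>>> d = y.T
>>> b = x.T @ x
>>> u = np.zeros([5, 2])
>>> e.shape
(3, 3, 3, 5)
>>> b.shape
(23, 23)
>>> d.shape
()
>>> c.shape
(3, 23)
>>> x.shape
(2, 23)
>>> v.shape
(2, 3)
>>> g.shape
(2, 2)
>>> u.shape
(5, 2)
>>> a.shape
(31, 3)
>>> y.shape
()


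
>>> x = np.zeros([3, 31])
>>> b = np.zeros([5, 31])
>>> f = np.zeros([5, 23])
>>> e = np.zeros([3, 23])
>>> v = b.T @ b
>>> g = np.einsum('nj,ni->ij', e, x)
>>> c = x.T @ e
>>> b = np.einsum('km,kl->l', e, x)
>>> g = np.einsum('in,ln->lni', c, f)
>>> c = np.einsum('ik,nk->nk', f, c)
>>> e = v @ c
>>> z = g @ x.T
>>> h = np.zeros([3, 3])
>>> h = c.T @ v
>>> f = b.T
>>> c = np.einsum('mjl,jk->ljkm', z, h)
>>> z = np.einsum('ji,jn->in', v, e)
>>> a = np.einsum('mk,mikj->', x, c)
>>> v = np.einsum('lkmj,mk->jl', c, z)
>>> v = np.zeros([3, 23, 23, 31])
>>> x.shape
(3, 31)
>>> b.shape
(31,)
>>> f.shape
(31,)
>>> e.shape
(31, 23)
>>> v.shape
(3, 23, 23, 31)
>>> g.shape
(5, 23, 31)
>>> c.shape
(3, 23, 31, 5)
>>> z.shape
(31, 23)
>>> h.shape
(23, 31)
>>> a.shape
()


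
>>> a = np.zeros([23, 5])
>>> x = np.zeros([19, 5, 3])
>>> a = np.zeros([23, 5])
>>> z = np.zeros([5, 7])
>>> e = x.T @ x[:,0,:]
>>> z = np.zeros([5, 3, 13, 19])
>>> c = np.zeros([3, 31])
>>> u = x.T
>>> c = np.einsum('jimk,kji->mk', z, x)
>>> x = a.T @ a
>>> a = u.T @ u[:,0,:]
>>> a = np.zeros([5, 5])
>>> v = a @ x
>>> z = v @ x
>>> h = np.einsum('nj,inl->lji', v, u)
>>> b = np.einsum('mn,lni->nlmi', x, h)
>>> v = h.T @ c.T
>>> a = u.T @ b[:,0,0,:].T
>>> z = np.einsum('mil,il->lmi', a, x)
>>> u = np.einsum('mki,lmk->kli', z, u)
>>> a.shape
(19, 5, 5)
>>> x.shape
(5, 5)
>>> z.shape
(5, 19, 5)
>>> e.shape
(3, 5, 3)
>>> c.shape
(13, 19)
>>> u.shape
(19, 3, 5)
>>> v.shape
(3, 5, 13)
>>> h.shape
(19, 5, 3)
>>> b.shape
(5, 19, 5, 3)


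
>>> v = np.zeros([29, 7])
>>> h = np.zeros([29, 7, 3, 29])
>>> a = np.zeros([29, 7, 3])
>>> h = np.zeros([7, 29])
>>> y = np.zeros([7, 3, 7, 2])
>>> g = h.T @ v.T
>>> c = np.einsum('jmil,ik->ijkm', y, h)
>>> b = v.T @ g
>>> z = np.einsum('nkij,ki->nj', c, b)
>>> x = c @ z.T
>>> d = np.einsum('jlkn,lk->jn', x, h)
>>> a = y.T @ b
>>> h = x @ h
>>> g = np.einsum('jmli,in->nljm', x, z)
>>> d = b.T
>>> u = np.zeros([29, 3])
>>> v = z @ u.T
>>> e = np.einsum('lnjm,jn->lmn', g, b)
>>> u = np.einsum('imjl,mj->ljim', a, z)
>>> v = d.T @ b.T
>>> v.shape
(7, 7)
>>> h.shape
(7, 7, 29, 29)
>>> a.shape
(2, 7, 3, 29)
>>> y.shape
(7, 3, 7, 2)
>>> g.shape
(3, 29, 7, 7)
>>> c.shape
(7, 7, 29, 3)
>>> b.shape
(7, 29)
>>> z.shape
(7, 3)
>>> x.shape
(7, 7, 29, 7)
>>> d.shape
(29, 7)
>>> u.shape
(29, 3, 2, 7)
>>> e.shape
(3, 7, 29)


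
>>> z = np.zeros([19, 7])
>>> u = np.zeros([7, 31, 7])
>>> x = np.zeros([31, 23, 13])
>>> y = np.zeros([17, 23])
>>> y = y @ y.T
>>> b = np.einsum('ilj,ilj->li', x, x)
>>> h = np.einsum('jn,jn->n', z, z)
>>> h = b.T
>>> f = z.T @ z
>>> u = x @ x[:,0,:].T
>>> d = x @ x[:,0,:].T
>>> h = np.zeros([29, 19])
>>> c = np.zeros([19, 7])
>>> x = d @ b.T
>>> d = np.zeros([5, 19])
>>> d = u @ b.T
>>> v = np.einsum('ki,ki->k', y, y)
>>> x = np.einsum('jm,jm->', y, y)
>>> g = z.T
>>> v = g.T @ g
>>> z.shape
(19, 7)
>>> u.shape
(31, 23, 31)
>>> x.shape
()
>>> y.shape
(17, 17)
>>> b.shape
(23, 31)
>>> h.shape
(29, 19)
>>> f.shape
(7, 7)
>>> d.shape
(31, 23, 23)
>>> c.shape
(19, 7)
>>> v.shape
(19, 19)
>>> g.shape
(7, 19)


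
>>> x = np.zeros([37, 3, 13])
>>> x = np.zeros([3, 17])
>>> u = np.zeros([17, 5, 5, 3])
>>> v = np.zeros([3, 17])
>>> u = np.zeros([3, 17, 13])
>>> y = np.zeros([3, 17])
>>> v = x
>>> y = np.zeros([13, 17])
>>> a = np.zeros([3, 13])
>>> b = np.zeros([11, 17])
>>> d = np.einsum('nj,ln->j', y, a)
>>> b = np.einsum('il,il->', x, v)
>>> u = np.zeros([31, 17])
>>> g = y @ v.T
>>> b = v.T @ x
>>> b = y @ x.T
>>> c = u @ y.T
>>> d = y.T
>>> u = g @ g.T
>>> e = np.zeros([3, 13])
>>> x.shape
(3, 17)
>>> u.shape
(13, 13)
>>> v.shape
(3, 17)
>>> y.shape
(13, 17)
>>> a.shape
(3, 13)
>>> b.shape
(13, 3)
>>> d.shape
(17, 13)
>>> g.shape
(13, 3)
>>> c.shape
(31, 13)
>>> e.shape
(3, 13)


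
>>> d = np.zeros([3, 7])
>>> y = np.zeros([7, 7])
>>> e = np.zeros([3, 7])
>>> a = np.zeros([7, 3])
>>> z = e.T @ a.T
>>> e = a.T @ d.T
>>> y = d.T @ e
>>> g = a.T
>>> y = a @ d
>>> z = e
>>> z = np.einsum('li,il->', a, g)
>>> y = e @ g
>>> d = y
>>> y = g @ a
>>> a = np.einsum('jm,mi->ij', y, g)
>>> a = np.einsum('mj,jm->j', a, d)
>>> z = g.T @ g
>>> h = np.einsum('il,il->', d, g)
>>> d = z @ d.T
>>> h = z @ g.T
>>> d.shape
(7, 3)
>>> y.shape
(3, 3)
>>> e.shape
(3, 3)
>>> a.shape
(3,)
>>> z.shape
(7, 7)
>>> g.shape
(3, 7)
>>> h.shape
(7, 3)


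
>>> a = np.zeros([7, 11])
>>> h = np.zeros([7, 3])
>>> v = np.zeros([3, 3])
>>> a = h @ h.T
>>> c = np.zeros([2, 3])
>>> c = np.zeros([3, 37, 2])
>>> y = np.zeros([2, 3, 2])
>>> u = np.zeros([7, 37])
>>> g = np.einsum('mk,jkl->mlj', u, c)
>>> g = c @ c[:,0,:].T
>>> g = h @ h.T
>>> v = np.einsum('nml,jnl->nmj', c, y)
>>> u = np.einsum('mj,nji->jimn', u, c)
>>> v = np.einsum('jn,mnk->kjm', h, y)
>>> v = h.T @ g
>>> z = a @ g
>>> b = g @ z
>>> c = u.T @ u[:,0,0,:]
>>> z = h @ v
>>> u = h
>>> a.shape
(7, 7)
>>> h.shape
(7, 3)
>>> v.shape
(3, 7)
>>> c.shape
(3, 7, 2, 3)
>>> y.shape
(2, 3, 2)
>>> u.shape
(7, 3)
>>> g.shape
(7, 7)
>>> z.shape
(7, 7)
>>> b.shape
(7, 7)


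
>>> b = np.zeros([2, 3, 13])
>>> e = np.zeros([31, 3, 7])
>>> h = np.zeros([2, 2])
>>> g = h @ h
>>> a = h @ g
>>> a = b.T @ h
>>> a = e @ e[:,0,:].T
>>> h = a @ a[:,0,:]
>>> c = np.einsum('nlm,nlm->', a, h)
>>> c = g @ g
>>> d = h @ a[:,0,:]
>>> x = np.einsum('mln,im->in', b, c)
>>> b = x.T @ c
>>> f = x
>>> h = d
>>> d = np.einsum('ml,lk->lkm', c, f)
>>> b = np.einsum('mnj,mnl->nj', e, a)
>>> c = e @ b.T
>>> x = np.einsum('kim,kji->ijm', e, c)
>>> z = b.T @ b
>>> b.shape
(3, 7)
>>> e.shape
(31, 3, 7)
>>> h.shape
(31, 3, 31)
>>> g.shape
(2, 2)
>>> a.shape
(31, 3, 31)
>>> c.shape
(31, 3, 3)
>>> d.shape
(2, 13, 2)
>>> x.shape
(3, 3, 7)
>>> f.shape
(2, 13)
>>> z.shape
(7, 7)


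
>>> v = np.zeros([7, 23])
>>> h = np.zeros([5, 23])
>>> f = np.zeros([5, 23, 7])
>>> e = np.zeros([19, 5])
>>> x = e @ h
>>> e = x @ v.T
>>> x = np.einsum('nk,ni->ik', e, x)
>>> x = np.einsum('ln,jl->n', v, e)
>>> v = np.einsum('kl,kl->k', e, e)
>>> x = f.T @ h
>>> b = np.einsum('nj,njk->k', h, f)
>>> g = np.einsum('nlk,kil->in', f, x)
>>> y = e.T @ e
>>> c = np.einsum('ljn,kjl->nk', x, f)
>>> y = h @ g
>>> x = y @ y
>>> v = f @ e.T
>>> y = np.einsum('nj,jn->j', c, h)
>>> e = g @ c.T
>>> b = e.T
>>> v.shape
(5, 23, 19)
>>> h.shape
(5, 23)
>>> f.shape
(5, 23, 7)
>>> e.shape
(23, 23)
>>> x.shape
(5, 5)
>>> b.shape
(23, 23)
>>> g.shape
(23, 5)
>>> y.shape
(5,)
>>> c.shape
(23, 5)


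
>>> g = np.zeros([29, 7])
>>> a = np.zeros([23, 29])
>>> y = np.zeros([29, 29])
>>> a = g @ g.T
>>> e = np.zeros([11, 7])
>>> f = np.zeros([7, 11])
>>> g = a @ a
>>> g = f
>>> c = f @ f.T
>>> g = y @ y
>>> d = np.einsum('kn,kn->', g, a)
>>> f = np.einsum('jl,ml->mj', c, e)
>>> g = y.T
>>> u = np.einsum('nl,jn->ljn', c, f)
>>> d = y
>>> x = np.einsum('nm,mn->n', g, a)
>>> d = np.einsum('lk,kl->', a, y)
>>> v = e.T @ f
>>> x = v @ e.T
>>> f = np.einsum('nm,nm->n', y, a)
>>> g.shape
(29, 29)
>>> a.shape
(29, 29)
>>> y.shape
(29, 29)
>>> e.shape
(11, 7)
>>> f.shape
(29,)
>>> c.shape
(7, 7)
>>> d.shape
()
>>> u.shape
(7, 11, 7)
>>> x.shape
(7, 11)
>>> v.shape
(7, 7)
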